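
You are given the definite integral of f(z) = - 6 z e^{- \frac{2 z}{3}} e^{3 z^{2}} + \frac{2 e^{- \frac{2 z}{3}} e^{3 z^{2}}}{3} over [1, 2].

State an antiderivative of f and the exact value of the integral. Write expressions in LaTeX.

f matches the chain-rule pattern g'(h)*h' with inner function h(z) = 3 z^{2} - \frac{2 z}{3}; substituting u = h(z) collapses the integral.
F(z) = - e^{- \frac{2 z}{3}} e^{3 z^{2}} is an antiderivative of f.
Check: d/dz[- e^{- \frac{2 z}{3}} e^{3 z^{2}}] = \frac{\left(- 18 z e^{3 z^{2}} + 2 e^{3 z^{2}}\right) e^{- \frac{2 z}{3}}}{3}, which equals f(z).
F(2) = - e^{\frac{32}{3}}; F(1) = - e^{\frac{7}{3}}.
Integral = F(2) - F(1) = - e^{\frac{32}{3}} + e^{\frac{7}{3}}.

Antiderivative: F(z) = - e^{- \frac{2 z}{3}} e^{3 z^{2}}; value = - e^{\frac{32}{3}} + e^{\frac{7}{3}}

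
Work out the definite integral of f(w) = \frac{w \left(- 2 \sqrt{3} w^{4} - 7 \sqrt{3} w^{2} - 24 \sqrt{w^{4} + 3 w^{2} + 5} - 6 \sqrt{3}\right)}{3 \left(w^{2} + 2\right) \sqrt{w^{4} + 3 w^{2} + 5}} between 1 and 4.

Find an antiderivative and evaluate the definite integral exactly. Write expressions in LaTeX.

For F(w) to be correct the identity F'(w) - f(w) = 0 must hold.
F(w) = - \frac{\sqrt{3} \sqrt{w^{4} + 3 w^{2} + 5} + 12 \log{\left(w^{2} + 2 \right)}}{3} is an antiderivative of f.
Check: d/dw[- \frac{\sqrt{3} \sqrt{w^{4} + 3 w^{2} + 5} + 12 \log{\left(w^{2} + 2 \right)}}{3}] = \frac{- 2 \sqrt{3} w^{5} - 7 \sqrt{3} w^{3} - 24 w \sqrt{w^{4} + 3 w^{2} + 5} - 6 \sqrt{3} w}{3 w^{2} \sqrt{w^{4} + 3 w^{2} + 5} + 6 \sqrt{w^{4} + 3 w^{2} + 5}}, which equals f(w).
F(4) = - 4 \log{\left(18 \right)} - \sqrt{103}; F(1) = - 4 \log{\left(3 \right)} - \sqrt{3}.
Integral = F(4) - F(1) = - 4 \log{\left(18 \right)} - \sqrt{103} + \sqrt{3} + 4 \log{\left(3 \right)}.

Antiderivative: F(w) = - \frac{\sqrt{3} \sqrt{w^{4} + 3 w^{2} + 5} + 12 \log{\left(w^{2} + 2 \right)}}{3}; value = - 4 \log{\left(18 \right)} - \sqrt{103} + \sqrt{3} + 4 \log{\left(3 \right)}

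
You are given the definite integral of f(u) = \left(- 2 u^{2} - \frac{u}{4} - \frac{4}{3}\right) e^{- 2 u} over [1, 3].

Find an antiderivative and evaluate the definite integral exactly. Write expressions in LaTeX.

f has the shape v'r + vr' for v = u^{2} + \frac{9 u}{8} + \frac{59}{48} and r = e^{- 2 u} — it is the derivative of the product v*r.
F(u) = \frac{\left(48 u^{2} + 54 u + 59\right) e^{- 2 u}}{48} is an antiderivative of f.
Check: d/du[\frac{\left(48 u^{2} + 54 u + 59\right) e^{- 2 u}}{48}] = \frac{\left(- 24 u^{2} - 3 u - 16\right) e^{- 2 u}}{12}, which equals f(u).
F(3) = \frac{653}{48 e^{6}}; F(1) = \frac{161}{48 e^{2}}.
Integral = F(3) - F(1) = - \frac{161}{48 e^{2}} + \frac{653}{48 e^{6}}.

Antiderivative: F(u) = \frac{\left(48 u^{2} + 54 u + 59\right) e^{- 2 u}}{48}; value = - \frac{161}{48 e^{2}} + \frac{653}{48 e^{6}}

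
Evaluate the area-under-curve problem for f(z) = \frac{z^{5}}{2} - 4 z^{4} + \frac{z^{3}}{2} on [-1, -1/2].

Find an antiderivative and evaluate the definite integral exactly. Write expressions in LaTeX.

Antiderivative: F(z) = \frac{z^{6}}{12} - \frac{4 z^{5}}{5} + \frac{z^{4}}{8}; value = - \frac{1247}{1280}

Integrate term by term and add the pieces.
F(z) = \frac{z^{6}}{12} - \frac{4 z^{5}}{5} + \frac{z^{4}}{8} is an antiderivative of f.
Check: d/dz[\frac{z^{6}}{12} - \frac{4 z^{5}}{5} + \frac{z^{4}}{8}] = \frac{z^{5}}{2} - 4 z^{4} + \frac{z^{3}}{2} = f(z).
F(-1/2) = \frac{131}{3840}; F(-1) = \frac{121}{120}.
Integral = F(-1/2) - F(-1) = - \frac{1247}{1280}.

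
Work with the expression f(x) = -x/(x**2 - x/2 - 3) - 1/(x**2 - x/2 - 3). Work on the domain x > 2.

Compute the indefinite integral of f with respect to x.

F(x) = -6*log(x - 2)/7 - log(x + 3/2)/7 + C

Factor the denominator ((x - 2)*(2*x + 3)) and decompose: f = -2/(7*(2*x + 3)) - 6/(7*(x - 2)); each piece integrates to a log, atan, or power term.
Check: d/dx[-6*log(x - 2)/7 - log(x + 3/2)/7] = (-2*x - 2)/(2*x**2 - x - 6), which equals f(x).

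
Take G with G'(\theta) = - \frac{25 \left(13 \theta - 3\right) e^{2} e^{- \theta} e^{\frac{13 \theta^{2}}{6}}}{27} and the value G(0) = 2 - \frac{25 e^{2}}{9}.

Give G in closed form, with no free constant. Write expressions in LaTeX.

G'(\theta) has the shape u'v + uv' for u = - \frac{25 e^{\frac{5 \theta^{2}}{3} + 2}}{9} and v = e^{\frac{\theta^{2}}{2} - \theta} — it is the derivative of the product u*v.
A general antiderivative is - \frac{25 e^{\frac{\theta^{2}}{2} - \theta} e^{\frac{5 \theta^{2}}{3} + 2}}{9} + C.
The condition gives C = 2 - \frac{25 e^{2}}{9} - (- \frac{25 e^{2}}{9}) = 2.
So G(\theta) = - \frac{25 e^{\frac{\theta^{2}}{2} - \theta} e^{\frac{5 \theta^{2}}{3} + 2}}{9} + 2.
Check: d/d\theta[- \frac{25 e^{\frac{\theta^{2}}{2} - \theta} e^{\frac{5 \theta^{2}}{3} + 2}}{9} + 2] = - \frac{325 \theta e^{2} e^{- \theta} e^{\frac{13 \theta^{2}}{6}}}{27} + \frac{25 e^{2} e^{- \theta} e^{\frac{13 \theta^{2}}{6}}}{9}, which equals G'(\theta).

G(\theta) = - \frac{25 e^{\frac{\theta^{2}}{2} - \theta} e^{\frac{5 \theta^{2}}{3} + 2}}{9} + 2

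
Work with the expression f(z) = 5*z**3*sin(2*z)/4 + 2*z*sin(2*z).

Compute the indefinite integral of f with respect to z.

F(z) = -(20*z**3*cos(2*z) - 30*z**2*sin(2*z) + 2*z*cos(2*z) - sin(2*z))/32 + C

Integrate term by term and add the pieces.
Check: d/dz[-(20*z**3*cos(2*z) - 30*z**2*sin(2*z) + 2*z*cos(2*z) - sin(2*z))/32] = 5*z**3*sin(2*z)/4 + 2*z*sin(2*z) = f(z).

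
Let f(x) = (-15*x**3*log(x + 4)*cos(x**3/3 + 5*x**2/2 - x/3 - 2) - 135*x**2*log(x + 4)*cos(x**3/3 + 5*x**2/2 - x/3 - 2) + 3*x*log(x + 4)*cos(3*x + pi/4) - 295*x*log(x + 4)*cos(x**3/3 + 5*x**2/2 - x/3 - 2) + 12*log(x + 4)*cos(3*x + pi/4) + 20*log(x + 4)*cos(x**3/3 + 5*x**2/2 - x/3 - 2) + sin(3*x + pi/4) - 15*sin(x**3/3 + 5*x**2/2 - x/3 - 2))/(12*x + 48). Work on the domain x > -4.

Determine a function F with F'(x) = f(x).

Recognize the product-rule pattern: f = u'v + uv' with u = sin(3*x + pi/4)/12 - 5*sin(x**3/3 + 5*x**2/2 - x/3 - 2)/4, v = log(x + 4), so integration by parts undoes it.
Check: d/dx[(sin(3*x + pi/4)/3 - 5*sin(x**3/3 + 5*x**2/2 - x/3 - 2))*log(x + 4)/4] = (-15*x**3*log(x + 4)*cos(x**3/3 + 5*x**2/2 - x/3 - 2) - 135*x**2*log(x + 4)*cos(x**3/3 + 5*x**2/2 - x/3 - 2) + 3*x*log(x + 4)*cos(3*x + pi/4) - 295*x*log(x + 4)*cos(x**3/3 + 5*x**2/2 - x/3 - 2) + 12*log(x + 4)*cos(3*x + pi/4) + 20*log(x + 4)*cos(x**3/3 + 5*x**2/2 - x/3 - 2) + sin(3*x + pi/4) - 15*sin(x**3/3 + 5*x**2/2 - x/3 - 2))/(12*x + 48) = f(x).

An antiderivative is F(x) = (sin(3*x + pi/4)/3 - 5*sin(x**3/3 + 5*x**2/2 - x/3 - 2))*log(x + 4)/4.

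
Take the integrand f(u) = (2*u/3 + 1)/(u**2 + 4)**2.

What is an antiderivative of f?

Any candidate F(u) must reproduce f(u) exactly when differentiated.
Check: d/du[(3*u**2*atan(u/2) + 6*u + 12*atan(u/2) - 16)/(48*u**2 + 192)] = (2*u + 3)/(3*u**4 + 24*u**2 + 48), which equals f(u).

An antiderivative is F(u) = (3*u**2*atan(u/2) + 6*u + 12*atan(u/2) - 16)/(48*u**2 + 192).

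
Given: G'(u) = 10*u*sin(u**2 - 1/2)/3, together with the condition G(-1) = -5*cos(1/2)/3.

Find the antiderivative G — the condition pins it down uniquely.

G(u) = -5*cos(u**2 - 1/2)/3

The substitution w = u**2 - 1/2 works: G'(u) is exactly (dG/dw)*(dw/du) for that inner function.
A general antiderivative is -5*cos(u**2 - 1/2)/3 + C.
The condition gives C = -5*cos(1/2)/3 - (-5*cos(1/2)/3) = 0.
So G(u) = -5*cos(u**2 - 1/2)/3.
Check: d/du[-5*cos(u**2 - 1/2)/3] = 10*u*sin(u**2 - 1/2)/3 = G'(u).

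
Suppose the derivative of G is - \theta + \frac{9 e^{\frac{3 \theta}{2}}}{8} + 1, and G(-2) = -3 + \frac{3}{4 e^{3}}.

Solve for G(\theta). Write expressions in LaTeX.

Integrate term by term and add the pieces.
A general antiderivative is - \frac{\theta^{2}}{2} + \theta + \frac{3 e^{\frac{3 \theta}{2}}}{4} + C.
The condition gives C = -3 + \frac{3}{4 e^{3}} - (-4 + \frac{3}{4 e^{3}}) = 1.
So G(\theta) = \frac{- 2 \theta^{2} + 4 \theta + 3 e^{\frac{3 \theta}{2}} + 4}{4}.
Check: d/d\theta[\frac{- 2 \theta^{2} + 4 \theta + 3 e^{\frac{3 \theta}{2}} + 4}{4}] = - \theta + \frac{9 e^{\frac{3 \theta}{2}}}{8} + 1 = G'(\theta).

G(\theta) = \frac{- 2 \theta^{2} + 4 \theta + 3 e^{\frac{3 \theta}{2}} + 4}{4}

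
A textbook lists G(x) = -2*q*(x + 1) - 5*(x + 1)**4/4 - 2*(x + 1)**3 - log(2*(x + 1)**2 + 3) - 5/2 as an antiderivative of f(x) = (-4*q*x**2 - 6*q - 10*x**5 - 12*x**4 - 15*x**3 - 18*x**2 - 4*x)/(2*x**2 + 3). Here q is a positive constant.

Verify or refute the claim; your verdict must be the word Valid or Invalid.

d/dx[G] = (-4*q*x**2 - 8*q*x - 10*q - 10*x**5 - 62*x**4 - 163*x**3 - 235*x**2 - 183*x - 59)/(2*x**2 + 4*x + 5)
d/dx[G] - f(x) = (-60*x**6 - 228*x**5 - 500*x**4 - 700*x**3 - 717*x**2 - 529*x - 177)/(4*x**4 + 8*x**3 + 16*x**2 + 12*x + 15) != 0.

Invalid: d/dx[G] - f = (-60*x**6 - 228*x**5 - 500*x**4 - 700*x**3 - 717*x**2 - 529*x - 177)/(4*x**4 + 8*x**3 + 16*x**2 + 12*x + 15), which is not 0.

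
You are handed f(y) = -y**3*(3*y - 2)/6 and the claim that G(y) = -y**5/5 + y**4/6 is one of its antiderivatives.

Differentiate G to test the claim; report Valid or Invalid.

Invalid: d/dy[G] - f = -y**4/2 + y**3/3, which is not 0.

d/dy[G] = -y**4 + 2*y**3/3
d/dy[G] - f(y) = -y**4/2 + y**3/3 != 0.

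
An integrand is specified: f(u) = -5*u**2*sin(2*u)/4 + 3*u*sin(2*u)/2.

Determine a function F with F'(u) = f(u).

An antiderivative is F(u) = (10*u**2*cos(2*u) - 10*u*sin(2*u) - 12*u*cos(2*u) + 6*sin(2*u) - 5*cos(2*u))/16.

Integrate term by term and add the pieces.
Check: d/du[(10*u**2*cos(2*u) - 10*u*sin(2*u) - 12*u*cos(2*u) + 6*sin(2*u) - 5*cos(2*u))/16] = -5*u**2*sin(2*u)/4 + 3*u*sin(2*u)/2 = f(u).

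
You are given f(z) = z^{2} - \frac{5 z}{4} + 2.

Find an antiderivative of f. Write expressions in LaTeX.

An antiderivative is F(z) = \frac{z \left(8 z^{2} - 15 z + 48\right)}{24}.

The integrand splits into summands that can be handled one at a time.
Check: d/dz[\frac{z \left(8 z^{2} - 15 z + 48\right)}{24}] = z^{2} - \frac{5 z}{4} + 2 = f(z).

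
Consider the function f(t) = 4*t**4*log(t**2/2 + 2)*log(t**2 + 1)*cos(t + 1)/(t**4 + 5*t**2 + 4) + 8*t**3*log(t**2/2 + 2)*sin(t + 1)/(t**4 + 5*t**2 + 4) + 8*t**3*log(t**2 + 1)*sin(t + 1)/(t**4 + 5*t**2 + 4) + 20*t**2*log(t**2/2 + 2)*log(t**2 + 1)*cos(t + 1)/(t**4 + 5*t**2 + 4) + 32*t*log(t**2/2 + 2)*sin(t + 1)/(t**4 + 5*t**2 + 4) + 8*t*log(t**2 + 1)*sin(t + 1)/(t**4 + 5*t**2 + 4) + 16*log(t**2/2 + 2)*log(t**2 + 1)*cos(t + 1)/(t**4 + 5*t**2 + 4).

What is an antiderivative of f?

The integrand splits into summands that can be handled one at a time.
Check: d/dt[4*log(t**2/2 + 2)*log(t**2 + 1)*sin(t + 1)] = (4*t**4*log(t**2/2 + 2)*log(t**2 + 1)*cos(t + 1) + 8*t**3*log(t**2/2 + 2)*sin(t + 1) + 8*t**3*log(t**2 + 1)*sin(t + 1) + 20*t**2*log(t**2/2 + 2)*log(t**2 + 1)*cos(t + 1) + 32*t*log(t**2/2 + 2)*sin(t + 1) + 8*t*log(t**2 + 1)*sin(t + 1) + 16*log(t**2/2 + 2)*log(t**2 + 1)*cos(t + 1))/(t**4 + 5*t**2 + 4), which equals f(t).

An antiderivative is F(t) = 4*log(t**2/2 + 2)*log(t**2 + 1)*sin(t + 1).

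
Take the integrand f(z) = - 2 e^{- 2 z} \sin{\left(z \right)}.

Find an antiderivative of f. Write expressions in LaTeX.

An antiderivative F(z) passes only if d/dz[F] lands on f(z) exactly.
Check: d/dz[\frac{\left(4 \sin{\left(z \right)} + 2 \cos{\left(z \right)}\right) e^{- 2 z}}{5}] = - 2 e^{- 2 z} \sin{\left(z \right)} = f(z).

An antiderivative is F(z) = \frac{\left(4 \sin{\left(z \right)} + 2 \cos{\left(z \right)}\right) e^{- 2 z}}{5}.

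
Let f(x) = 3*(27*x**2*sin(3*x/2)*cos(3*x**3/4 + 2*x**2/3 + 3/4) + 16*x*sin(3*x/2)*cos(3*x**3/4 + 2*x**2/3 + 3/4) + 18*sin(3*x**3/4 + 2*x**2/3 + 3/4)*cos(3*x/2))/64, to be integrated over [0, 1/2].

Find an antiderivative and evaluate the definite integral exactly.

Antiderivative: F(x) = 9*sin(3*x/2)*sin(3*x**3/4 + 2*x**2/3 + 3/4)/16; value = 9*sin(3/4)*sin(97/96)/16

f has the shape u'v + uv' for u = 9*sin(3*x/2)/16 and v = sin(3*x**3/4 + 2*x**2/3 + 3/4) — it is the derivative of the product u*v.
F(x) = 9*sin(3*x/2)*sin(3*x**3/4 + 2*x**2/3 + 3/4)/16 is an antiderivative of f.
Check: d/dx[9*sin(3*x/2)*sin(3*x**3/4 + 2*x**2/3 + 3/4)/16] = 81*x**2*sin(3*x/2)*cos(3*x**3/4 + 2*x**2/3 + 3/4)/64 + 3*x*sin(3*x/2)*cos(3*x**3/4 + 2*x**2/3 + 3/4)/4 + 27*sin(3*x**3/4 + 2*x**2/3 + 3/4)*cos(3*x/2)/32, which equals f(x).
F(1/2) = 9*sin(3/4)*sin(97/96)/16; F(0) = 0.
Integral = F(1/2) - F(0) = 9*sin(3/4)*sin(97/96)/16.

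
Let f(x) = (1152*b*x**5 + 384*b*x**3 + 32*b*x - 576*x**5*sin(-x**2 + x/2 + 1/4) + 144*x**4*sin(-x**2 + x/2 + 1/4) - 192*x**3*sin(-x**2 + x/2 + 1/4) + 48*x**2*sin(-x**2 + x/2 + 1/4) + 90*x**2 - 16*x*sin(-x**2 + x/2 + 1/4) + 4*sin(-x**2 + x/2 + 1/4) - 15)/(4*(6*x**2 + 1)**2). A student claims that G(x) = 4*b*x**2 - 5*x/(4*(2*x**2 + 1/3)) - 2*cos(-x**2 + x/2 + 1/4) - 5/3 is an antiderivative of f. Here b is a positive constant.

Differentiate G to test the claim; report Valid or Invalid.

Valid - the claim checks out under differentiation.

d/dx[G] = (1152*b*x**5 + 384*b*x**3 + 32*b*x - 576*x**5*sin(-x**2 + x/2 + 1/4) + 144*x**4*sin(-x**2 + x/2 + 1/4) - 192*x**3*sin(-x**2 + x/2 + 1/4) + 48*x**2*sin(-x**2 + x/2 + 1/4) + 90*x**2 - 16*x*sin(-x**2 + x/2 + 1/4) + 4*sin(-x**2 + x/2 + 1/4) - 15)/(144*x**4 + 48*x**2 + 4)
This equals f(x) exactly, so the claim holds.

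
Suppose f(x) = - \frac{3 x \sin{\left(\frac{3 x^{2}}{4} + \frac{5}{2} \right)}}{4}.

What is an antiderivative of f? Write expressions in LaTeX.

The substitution u = \frac{3 x^{2}}{4} + \frac{5}{2} works: f is exactly (dF/du)*(du/dx) for that inner function.
Check: d/dx[\frac{\cos{\left(\frac{3 x^{2}}{4} + \frac{5}{2} \right)}}{2}] = - \frac{3 x \sin{\left(\frac{3 x^{2}}{4} + \frac{5}{2} \right)}}{4} = f(x).

An antiderivative is F(x) = \frac{\cos{\left(\frac{3 x^{2}}{4} + \frac{5}{2} \right)}}{2}.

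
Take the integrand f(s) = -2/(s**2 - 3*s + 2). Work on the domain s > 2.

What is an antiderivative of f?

An antiderivative is F(s) = 2*(-log(s - 2) + log(s - 1)).

The denominator factors as (s - 2)*(s - 1); partial fractions split f into directly integrable pieces: 2/(s - 1) - 2/(s - 2).
Check: d/ds[2*(-log(s - 2) + log(s - 1))] = -2/(s**2 - 3*s + 2) = f(s).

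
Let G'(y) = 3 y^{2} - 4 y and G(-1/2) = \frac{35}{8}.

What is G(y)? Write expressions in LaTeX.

Integrate term by term and add the pieces.
A general antiderivative is y^{3} - 2 y^{2} + 3 + C.
The condition gives C = \frac{35}{8} - (\frac{19}{8}) = 2.
So G(y) = y^{3} - 2 y^{2} + 5.
Check: d/dy[y^{3} - 2 y^{2} + 5] = 3 y^{2} - 4 y = G'(y).

G(y) = y^{3} - 2 y^{2} + 5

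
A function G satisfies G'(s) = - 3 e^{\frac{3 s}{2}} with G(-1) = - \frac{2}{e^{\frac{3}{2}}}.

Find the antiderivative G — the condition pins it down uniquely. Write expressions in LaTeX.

A candidate passes only if d/ds[G] lands on the given G'(s) exactly.
A general antiderivative is - 2 e^{\frac{3 s}{2}} + C.
The condition gives C = - \frac{2}{e^{\frac{3}{2}}} - (- \frac{2}{e^{\frac{3}{2}}}) = 0.
So G(s) = - 2 e^{\frac{3 s}{2}}.
Check: d/ds[- 2 e^{\frac{3 s}{2}}] = - 3 e^{\frac{3 s}{2}} = G'(s).

G(s) = - 2 e^{\frac{3 s}{2}}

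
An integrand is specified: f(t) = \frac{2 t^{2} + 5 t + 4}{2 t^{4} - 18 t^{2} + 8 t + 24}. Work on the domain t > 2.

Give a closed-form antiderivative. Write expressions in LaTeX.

Factor the denominator (2 \left(t - 2\right)^{2} \left(t + 1\right) \left(t + 3\right)) and decompose: f = - \frac{7}{100 \left(t + 3\right)} + \frac{1}{36 \left(t + 1\right)} + \frac{19}{450 \left(t - 2\right)} + \frac{11}{15 \left(t - 2\right)^{2}}; each piece integrates to a log, atan, or power term.
Check: d/dt[\frac{38 t \log{\left(t - 2 \right)} + 25 t \log{\left(t + 1 \right)} - 63 t \log{\left(t + 3 \right)} - 76 \log{\left(t - 2 \right)} - 50 \log{\left(t + 1 \right)} + 126 \log{\left(t + 3 \right)} - 660}{900 \left(t - 2\right)}] = \frac{2 t^{2} + 5 t + 4}{2 t^{4} - 18 t^{2} + 8 t + 24} = f(t).

An antiderivative is F(t) = \frac{38 t \log{\left(t - 2 \right)} + 25 t \log{\left(t + 1 \right)} - 63 t \log{\left(t + 3 \right)} - 76 \log{\left(t - 2 \right)} - 50 \log{\left(t + 1 \right)} + 126 \log{\left(t + 3 \right)} - 660}{900 \left(t - 2\right)}.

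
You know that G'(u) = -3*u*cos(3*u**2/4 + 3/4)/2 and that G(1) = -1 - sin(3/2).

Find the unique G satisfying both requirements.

G(u) = -sin(3*u**2/4 + 3/4) - 1

The substitution w = 3*u**2/4 + 3/4 works: G'(u) is exactly (dG/dw)*(dw/du) for that inner function.
A general antiderivative is -sin(3*u**2/4 + 3/4) + C.
The condition gives C = -1 - sin(3/2) - (-sin(3/2)) = -1.
So G(u) = -sin(3*u**2/4 + 3/4) - 1.
Check: d/du[-sin(3*u**2/4 + 3/4) - 1] = -3*u*cos(3*u**2/4 + 3/4)/2 = G'(u).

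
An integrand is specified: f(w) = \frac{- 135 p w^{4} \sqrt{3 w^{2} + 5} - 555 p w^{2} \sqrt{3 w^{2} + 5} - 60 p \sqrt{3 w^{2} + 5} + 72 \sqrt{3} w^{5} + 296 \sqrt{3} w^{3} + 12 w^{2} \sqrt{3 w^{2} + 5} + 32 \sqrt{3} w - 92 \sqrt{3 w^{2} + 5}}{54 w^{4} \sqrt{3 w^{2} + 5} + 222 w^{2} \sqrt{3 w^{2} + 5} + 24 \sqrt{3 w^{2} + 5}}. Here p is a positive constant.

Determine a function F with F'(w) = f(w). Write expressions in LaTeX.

An antiderivative is F(w) = - \frac{5 p w}{2} + \frac{4 \sqrt{w^{2} + \frac{5}{3}}}{3} + \frac{\operatorname{atan}{\left(\frac{w}{2} \right)}}{3} - \frac{4 \operatorname{atan}{\left(3 w \right)}}{3}.

Whatever form F(w) takes, F'(w) = f(w) is non-negotiable.
Check: d/dw[- \frac{5 p w}{2} + \frac{4 \sqrt{w^{2} + \frac{5}{3}}}{3} + \frac{\operatorname{atan}{\left(\frac{w}{2} \right)}}{3} - \frac{4 \operatorname{atan}{\left(3 w \right)}}{3}] = \frac{- 135 p w^{4} \sqrt{3 w^{2} + 5} - 555 p w^{2} \sqrt{3 w^{2} + 5} - 60 p \sqrt{3 w^{2} + 5} + 72 \sqrt{3} w^{5} + 296 \sqrt{3} w^{3} + 12 w^{2} \sqrt{3 w^{2} + 5} + 32 \sqrt{3} w - 92 \sqrt{3 w^{2} + 5}}{54 w^{4} \sqrt{3 w^{2} + 5} + 222 w^{2} \sqrt{3 w^{2} + 5} + 24 \sqrt{3 w^{2} + 5}} = f(w).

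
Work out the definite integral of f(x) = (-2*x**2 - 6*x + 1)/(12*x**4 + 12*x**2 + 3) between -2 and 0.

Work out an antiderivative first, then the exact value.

f has the shape u'v + uv' for u = 1/(3*x**2 + 3/2) and v = x/2 + 3/4 — it is the derivative of the product u*v.
F(x) = (2*x + 3)/(6*(2*x**2 + 1)) is an antiderivative of f.
Check: d/dx[(2*x + 3)/(6*(2*x**2 + 1))] = (-2*x**2 - 6*x + 1)/(12*x**4 + 12*x**2 + 3) = f(x).
F(0) = 1/2; F(-2) = -1/54.
Integral = F(0) - F(-2) = 14/27.

Antiderivative: F(x) = (2*x + 3)/(6*(2*x**2 + 1)); value = 14/27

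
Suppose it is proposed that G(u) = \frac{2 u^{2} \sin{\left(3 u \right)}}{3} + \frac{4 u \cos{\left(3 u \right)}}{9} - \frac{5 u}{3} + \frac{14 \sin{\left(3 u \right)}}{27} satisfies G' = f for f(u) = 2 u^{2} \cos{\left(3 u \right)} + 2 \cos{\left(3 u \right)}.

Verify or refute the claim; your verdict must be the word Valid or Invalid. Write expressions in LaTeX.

d/du[G] = 2 u^{2} \cos{\left(3 u \right)} + 2 \cos{\left(3 u \right)} - \frac{5}{3}
d/du[G] - f(u) = - \frac{5}{3} != 0.

Invalid: d/du[G] - f = - \frac{5}{3}, which is not 0.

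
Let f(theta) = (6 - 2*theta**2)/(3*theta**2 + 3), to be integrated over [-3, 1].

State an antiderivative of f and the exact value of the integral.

A first test for any F(theta): its theta-derivative must equal f(theta) identically.
F(theta) = -2*theta/3 + 8*atan(theta)/3 is an antiderivative of f.
Check: d/dtheta[-2*theta/3 + 8*atan(theta)/3] = (6 - 2*theta**2)/(3*theta**2 + 3) = f(theta).
F(1) = -2/3 + 2*pi/3; F(-3) = 2 - 8*atan(3)/3.
Integral = F(1) - F(-3) = -8/3 + 2*pi/3 + 8*atan(3)/3.

Antiderivative: F(theta) = -2*theta/3 + 8*atan(theta)/3; value = -8/3 + 2*pi/3 + 8*atan(3)/3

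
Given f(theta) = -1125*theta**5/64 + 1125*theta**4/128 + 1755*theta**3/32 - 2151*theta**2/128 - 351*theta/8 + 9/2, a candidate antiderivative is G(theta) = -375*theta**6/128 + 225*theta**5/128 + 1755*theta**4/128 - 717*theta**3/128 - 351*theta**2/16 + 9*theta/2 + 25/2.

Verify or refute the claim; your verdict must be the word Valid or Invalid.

d/dtheta[G] = -1125*theta**5/64 + 1125*theta**4/128 + 1755*theta**3/32 - 2151*theta**2/128 - 351*theta/8 + 9/2
This equals f(theta) exactly, so the claim holds.

Valid. The derivative of G reproduces f.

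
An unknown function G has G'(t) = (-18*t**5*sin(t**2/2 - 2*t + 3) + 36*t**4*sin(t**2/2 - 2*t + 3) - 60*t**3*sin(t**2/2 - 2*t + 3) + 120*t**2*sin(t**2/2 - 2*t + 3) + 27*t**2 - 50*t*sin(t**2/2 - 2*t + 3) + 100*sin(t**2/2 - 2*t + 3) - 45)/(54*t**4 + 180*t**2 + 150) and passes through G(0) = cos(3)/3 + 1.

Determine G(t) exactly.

Check a candidate G(t) by differentiating: d/dt[G] must match the given G'(t).
A general antiderivative is -t/(2*(t**2 + 5/3)) + cos(t**2/2 - 2*t + 3)/3 + C.
The condition gives C = cos(3)/3 + 1 - (cos(3)/3) = 1.
So G(t) = (6*t**2*cos(t**2/2 - 2*t + 3) + 18*t**2 - 9*t + 10*cos(t**2/2 - 2*t + 3) + 30)/(6*(3*t**2 + 5)).
Check: d/dt[(6*t**2*cos(t**2/2 - 2*t + 3) + 18*t**2 - 9*t + 10*cos(t**2/2 - 2*t + 3) + 30)/(6*(3*t**2 + 5))] = (-18*t**5*sin(t**2/2 - 2*t + 3) + 36*t**4*sin(t**2/2 - 2*t + 3) - 60*t**3*sin(t**2/2 - 2*t + 3) + 120*t**2*sin(t**2/2 - 2*t + 3) + 27*t**2 - 50*t*sin(t**2/2 - 2*t + 3) + 100*sin(t**2/2 - 2*t + 3) - 45)/(54*t**4 + 180*t**2 + 150) = G'(t).

G(t) = (6*t**2*cos(t**2/2 - 2*t + 3) + 18*t**2 - 9*t + 10*cos(t**2/2 - 2*t + 3) + 30)/(6*(3*t**2 + 5))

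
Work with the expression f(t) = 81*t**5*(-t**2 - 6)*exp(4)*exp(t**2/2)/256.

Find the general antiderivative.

F(t) = -81*t**6*exp(t**2/2 + 4)/256 + C

f has the shape u'v + uv' for u = -81*t**6/256 and v = exp(t**2/2 + 4) — it is the derivative of the product u*v.
Check: d/dt[-81*t**6*exp(t**2/2 + 4)/256] = -81*t**7*exp(4)*exp(t**2/2)/256 - 243*t**5*exp(4)*exp(t**2/2)/128, which equals f(t).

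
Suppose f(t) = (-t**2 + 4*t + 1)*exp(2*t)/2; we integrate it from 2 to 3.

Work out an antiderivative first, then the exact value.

Antiderivative: F(t) = -t**2*exp(2*t)/4 + 5*t*exp(2*t)/4 - 3*exp(2*t)/8; value = -9*exp(4)/8 + 9*exp(6)/8

f has the shape u'v + uv' for u = -t**2/4 + 5*t/4 - 3/8 and v = exp(2*t) — it is the derivative of the product u*v.
F(t) = -t**2*exp(2*t)/4 + 5*t*exp(2*t)/4 - 3*exp(2*t)/8 is an antiderivative of f.
Check: d/dt[-t**2*exp(2*t)/4 + 5*t*exp(2*t)/4 - 3*exp(2*t)/8] = -t**2*exp(2*t)/2 + 2*t*exp(2*t) + exp(2*t)/2, which equals f(t).
F(3) = 9*exp(6)/8; F(2) = 9*exp(4)/8.
Integral = F(3) - F(2) = -9*exp(4)/8 + 9*exp(6)/8.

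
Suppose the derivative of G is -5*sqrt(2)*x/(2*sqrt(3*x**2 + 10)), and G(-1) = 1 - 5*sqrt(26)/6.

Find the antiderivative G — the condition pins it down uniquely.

G(x) = -(5*sqrt(2)*sqrt(3*x**2 + 10) - 6)/6

G'(x) matches the chain-rule pattern g'(h)*h' with inner function h(x) = 3*x**2/2 + 5; substituting u = h(x) collapses the integral.
A general antiderivative is -5*sqrt(3*x**2/2 + 5)/3 + C.
The condition gives C = 1 - 5*sqrt(26)/6 - (-5*sqrt(26)/6) = 1.
So G(x) = -(5*sqrt(2)*sqrt(3*x**2 + 10) - 6)/6.
Check: d/dx[-(5*sqrt(2)*sqrt(3*x**2 + 10) - 6)/6] = -5*sqrt(2)*x/(2*sqrt(3*x**2 + 10)) = G'(x).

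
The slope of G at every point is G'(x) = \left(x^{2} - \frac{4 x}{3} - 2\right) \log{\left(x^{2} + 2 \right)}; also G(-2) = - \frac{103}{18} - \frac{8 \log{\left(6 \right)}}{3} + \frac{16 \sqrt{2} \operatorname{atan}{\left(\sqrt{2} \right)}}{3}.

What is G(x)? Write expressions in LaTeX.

For G(x) to be correct, d/dx[G] must agree with the stated G'(x) identically.
A general antiderivative is - \frac{2 x^{3}}{9} + \frac{2 x^{2}}{3} + \frac{16 x}{3} + \left(\frac{x^{3}}{3} - \frac{2 x^{2}}{3} - 2 x\right) \log{\left(x^{2} + 2 \right)} - \frac{4 \log{\left(x^{2} + 2 \right)}}{3} - \frac{16 \sqrt{2} \operatorname{atan}{\left(\frac{\sqrt{2} x}{2} \right)}}{3} + C.
The condition gives C = - \frac{103}{18} - \frac{8 \log{\left(6 \right)}}{3} + \frac{16 \sqrt{2} \operatorname{atan}{\left(\sqrt{2} \right)}}{3} - (- \frac{56}{9} - \frac{8 \log{\left(6 \right)}}{3} + \frac{16 \sqrt{2} \operatorname{atan}{\left(\sqrt{2} \right)}}{3}) = \frac{1}{2}.
So G(x) = \frac{x^{3} \log{\left(x^{2} + 2 \right)}}{3} - \frac{2 x^{3}}{9} - \frac{2 x^{2} \log{\left(x^{2} + 2 \right)}}{3} + \frac{2 x^{2}}{3} - 2 x \log{\left(x^{2} + 2 \right)} + \frac{16 x}{3} - \frac{4 \log{\left(x^{2} + 2 \right)}}{3} - \frac{16 \sqrt{2} \operatorname{atan}{\left(\frac{\sqrt{2} x}{2} \right)}}{3} + \frac{1}{2}.
Check: d/dx[\frac{x^{3} \log{\left(x^{2} + 2 \right)}}{3} - \frac{2 x^{3}}{9} - \frac{2 x^{2} \log{\left(x^{2} + 2 \right)}}{3} + \frac{2 x^{2}}{3} - 2 x \log{\left(x^{2} + 2 \right)} + \frac{16 x}{3} - \frac{4 \log{\left(x^{2} + 2 \right)}}{3} - \frac{16 \sqrt{2} \operatorname{atan}{\left(\frac{\sqrt{2} x}{2} \right)}}{3} + \frac{1}{2}] = x^{2} \log{\left(x^{2} + 2 \right)} - \frac{4 x \log{\left(x^{2} + 2 \right)}}{3} - 2 \log{\left(x^{2} + 2 \right)}, which equals G'(x).

G(x) = \frac{x^{3} \log{\left(x^{2} + 2 \right)}}{3} - \frac{2 x^{3}}{9} - \frac{2 x^{2} \log{\left(x^{2} + 2 \right)}}{3} + \frac{2 x^{2}}{3} - 2 x \log{\left(x^{2} + 2 \right)} + \frac{16 x}{3} - \frac{4 \log{\left(x^{2} + 2 \right)}}{3} - \frac{16 \sqrt{2} \operatorname{atan}{\left(\frac{\sqrt{2} x}{2} \right)}}{3} + \frac{1}{2}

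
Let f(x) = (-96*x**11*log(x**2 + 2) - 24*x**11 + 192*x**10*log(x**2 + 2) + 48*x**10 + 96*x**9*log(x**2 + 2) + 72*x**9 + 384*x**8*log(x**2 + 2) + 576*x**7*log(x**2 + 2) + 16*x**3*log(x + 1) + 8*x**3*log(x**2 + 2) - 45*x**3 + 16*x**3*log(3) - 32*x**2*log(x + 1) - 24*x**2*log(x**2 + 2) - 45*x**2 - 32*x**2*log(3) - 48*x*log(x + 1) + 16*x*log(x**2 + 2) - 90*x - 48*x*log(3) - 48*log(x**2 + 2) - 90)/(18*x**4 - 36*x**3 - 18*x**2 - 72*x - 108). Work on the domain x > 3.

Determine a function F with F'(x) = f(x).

An antiderivative is F(x) = -(12*x**8*log(x**2 + 2) + 45*log(2*x - 6) - 8*log(3*x + 3)*log(x**2 + 2))/18.

For F(x) to be correct the identity F'(x) - f(x) = 0 must hold.
Check: d/dx[-(12*x**8*log(x**2 + 2) + 45*log(2*x - 6) - 8*log(3*x + 3)*log(x**2 + 2))/18] = (-96*x**11*log(x**2 + 2) - 24*x**11 + 192*x**10*log(x**2 + 2) + 48*x**10 + 96*x**9*log(x**2 + 2) + 72*x**9 + 384*x**8*log(x**2 + 2) + 576*x**7*log(x**2 + 2) + 16*x**3*log(x + 1) + 8*x**3*log(x**2 + 2) - 45*x**3 + 16*x**3*log(3) - 32*x**2*log(x + 1) - 24*x**2*log(x**2 + 2) - 45*x**2 - 32*x**2*log(3) - 48*x*log(x + 1) + 16*x*log(x**2 + 2) - 90*x - 48*x*log(3) - 48*log(x**2 + 2) - 90)/(18*x**4 - 36*x**3 - 18*x**2 - 72*x - 108) = f(x).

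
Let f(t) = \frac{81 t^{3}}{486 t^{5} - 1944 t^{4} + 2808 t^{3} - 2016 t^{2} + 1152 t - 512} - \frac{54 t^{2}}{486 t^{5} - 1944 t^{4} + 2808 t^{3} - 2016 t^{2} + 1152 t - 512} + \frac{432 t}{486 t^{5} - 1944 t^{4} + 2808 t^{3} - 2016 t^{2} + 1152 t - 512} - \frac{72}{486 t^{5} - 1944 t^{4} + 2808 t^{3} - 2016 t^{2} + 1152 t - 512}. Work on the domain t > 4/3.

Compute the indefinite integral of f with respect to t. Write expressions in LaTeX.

The integrand splits into summands that can be handled one at a time.
Check: d/dt[\frac{\left(3 t - 4\right)^{2} \operatorname{atan}{\left(\frac{3 t}{2} \right)} - 10}{4 \left(3 t - 4\right)^{2}}] = \frac{81 t^{3} - 54 t^{2} + 432 t - 72}{486 t^{5} - 1944 t^{4} + 2808 t^{3} - 2016 t^{2} + 1152 t - 512}, which equals f(t).

F(t) = \frac{\left(3 t - 4\right)^{2} \operatorname{atan}{\left(\frac{3 t}{2} \right)} - 10}{4 \left(3 t - 4\right)^{2}} + C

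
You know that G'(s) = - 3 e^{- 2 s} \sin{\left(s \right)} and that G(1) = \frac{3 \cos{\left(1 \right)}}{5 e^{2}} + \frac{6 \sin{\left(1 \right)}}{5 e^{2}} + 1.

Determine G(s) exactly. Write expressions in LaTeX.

Check a candidate G(s) by differentiating: d/ds[G] must match the given G'(s).
A general antiderivative is \frac{6 e^{- 2 s} \sin{\left(s \right)}}{5} + \frac{3 e^{- 2 s} \cos{\left(s \right)}}{5} + C.
The condition gives C = \frac{3 \cos{\left(1 \right)}}{5 e^{2}} + \frac{6 \sin{\left(1 \right)}}{5 e^{2}} + 1 - (\frac{3 \cos{\left(1 \right)}}{5 e^{2}} + \frac{6 \sin{\left(1 \right)}}{5 e^{2}}) = 1.
So G(s) = \frac{\left(5 e^{2 s} + 6 \sin{\left(s \right)} + 3 \cos{\left(s \right)}\right) e^{- 2 s}}{5}.
Check: d/ds[\frac{\left(5 e^{2 s} + 6 \sin{\left(s \right)} + 3 \cos{\left(s \right)}\right) e^{- 2 s}}{5}] = - 3 e^{- 2 s} \sin{\left(s \right)} = G'(s).

G(s) = \frac{\left(5 e^{2 s} + 6 \sin{\left(s \right)} + 3 \cos{\left(s \right)}\right) e^{- 2 s}}{5}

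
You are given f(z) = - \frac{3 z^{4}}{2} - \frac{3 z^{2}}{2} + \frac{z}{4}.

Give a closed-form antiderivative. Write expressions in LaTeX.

The integrand splits into summands that can be handled one at a time.
Check: d/dz[- \frac{3 z^{5}}{10} - \frac{z^{3}}{2} + \frac{z^{2}}{8}] = - \frac{3 z^{4}}{2} - \frac{3 z^{2}}{2} + \frac{z}{4} = f(z).

An antiderivative is F(z) = - \frac{3 z^{5}}{10} - \frac{z^{3}}{2} + \frac{z^{2}}{8}.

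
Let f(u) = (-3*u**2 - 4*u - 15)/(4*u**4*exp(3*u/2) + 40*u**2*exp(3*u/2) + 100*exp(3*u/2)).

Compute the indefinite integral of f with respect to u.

f has the shape v'r + vr' for v = 1/(2*(u**2 + 5)) and r = exp(-3*u/2) — it is the derivative of the product v*r.
Check: d/du[1/(2*u**2*exp(3*u/2) + 10*exp(3*u/2))] = (-3*u**2 - 4*u - 15)/(4*u**4*exp(3*u/2) + 40*u**2*exp(3*u/2) + 100*exp(3*u/2)) = f(u).

F(u) = 1/(2*u**2*exp(3*u/2) + 10*exp(3*u/2)) + C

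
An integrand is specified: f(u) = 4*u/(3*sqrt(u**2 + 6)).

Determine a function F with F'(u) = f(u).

An antiderivative is F(u) = 4*sqrt(u**2 + 6)/3.

f matches the chain-rule pattern g'(h)*h' with inner function h(u) = u**2 + 6; substituting w = h(u) collapses the integral.
Check: d/du[4*sqrt(u**2 + 6)/3] = 4*u/(3*sqrt(u**2 + 6)) = f(u).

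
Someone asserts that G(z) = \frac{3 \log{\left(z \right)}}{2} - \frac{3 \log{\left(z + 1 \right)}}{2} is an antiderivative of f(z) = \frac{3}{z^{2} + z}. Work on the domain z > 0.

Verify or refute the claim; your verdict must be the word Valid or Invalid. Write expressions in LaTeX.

Invalid: d/dz[G] - f = - \frac{3}{2 z^{2} + 2 z}, which is not 0.

d/dz[G] = \frac{3}{2 z^{2} + 2 z}
d/dz[G] - f(z) = - \frac{3}{2 z^{2} + 2 z} != 0.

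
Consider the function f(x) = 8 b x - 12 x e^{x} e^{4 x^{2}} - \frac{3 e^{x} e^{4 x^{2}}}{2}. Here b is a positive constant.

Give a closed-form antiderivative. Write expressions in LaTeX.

Integrate term by term and add the pieces.
Check: d/dx[\frac{8 b x^{2} - 3 e^{x} e^{4 x^{2}}}{2}] = 8 b x - 12 x e^{x} e^{4 x^{2}} - \frac{3 e^{x} e^{4 x^{2}}}{2} = f(x).

An antiderivative is F(x) = \frac{8 b x^{2} - 3 e^{x} e^{4 x^{2}}}{2}.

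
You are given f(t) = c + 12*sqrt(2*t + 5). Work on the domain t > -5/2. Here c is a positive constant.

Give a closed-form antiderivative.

Check any antiderivative F(t) by computing F'(t) and comparing it with f(t).
Check: d/dt[c*t + 8*t*sqrt(2*t + 5) + 20*sqrt(2*t + 5)] = (c*sqrt(2*t + 5) + 24*t + 60)/sqrt(2*t + 5), which equals f(t).

An antiderivative is F(t) = c*t + 8*t*sqrt(2*t + 5) + 20*sqrt(2*t + 5).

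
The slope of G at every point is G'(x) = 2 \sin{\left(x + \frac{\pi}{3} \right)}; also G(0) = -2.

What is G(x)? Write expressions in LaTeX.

G(x) = - 2 \cos{\left(x + \frac{\pi}{3} \right)} - 1

For G(x) to be correct, d/dx[G] must agree with the stated G'(x) identically.
A general antiderivative is - 2 \cos{\left(x + \frac{\pi}{3} \right)} + C.
The condition gives C = -2 - (-1) = -1.
So G(x) = - 2 \cos{\left(x + \frac{\pi}{3} \right)} - 1.
Check: d/dx[- 2 \cos{\left(x + \frac{\pi}{3} \right)} - 1] = 2 \sin{\left(x + \frac{\pi}{3} \right)} = G'(x).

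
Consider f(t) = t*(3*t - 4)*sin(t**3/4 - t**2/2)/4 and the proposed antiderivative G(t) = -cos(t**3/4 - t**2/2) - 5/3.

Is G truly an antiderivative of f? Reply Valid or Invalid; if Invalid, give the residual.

d/dt[G] = 3*t**2*sin(t**3/4 - t**2/2)/4 - t*sin(t**3/4 - t**2/2)
This equals f(t) exactly, so the claim holds.

Valid - the claim checks out under differentiation.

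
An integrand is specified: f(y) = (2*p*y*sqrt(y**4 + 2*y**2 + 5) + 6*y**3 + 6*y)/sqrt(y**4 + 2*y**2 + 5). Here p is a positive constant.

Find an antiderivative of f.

Any candidate F(y) must reproduce f(y) exactly when differentiated.
Check: d/dy[p*y**2 + 3*sqrt(y**4 + 2*y**2 + 5)] = (2*p*y*sqrt(y**4 + 2*y**2 + 5) + 6*y**3 + 6*y)/sqrt(y**4 + 2*y**2 + 5) = f(y).

An antiderivative is F(y) = p*y**2 + 3*sqrt(y**4 + 2*y**2 + 5).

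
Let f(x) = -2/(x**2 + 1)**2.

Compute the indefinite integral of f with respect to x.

Whatever form F(x) takes, F'(x) = f(x) is non-negotiable.
Check: d/dx[(-x - (x**2 + 1)*atan(x))/(x**2 + 1)] = -2/(x**4 + 2*x**2 + 1), which equals f(x).

F(x) = (-x - (x**2 + 1)*atan(x))/(x**2 + 1) + C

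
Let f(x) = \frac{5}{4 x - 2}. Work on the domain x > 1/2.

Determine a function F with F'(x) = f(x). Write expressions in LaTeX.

Whatever form F(x) takes, F'(x) = f(x) is non-negotiable.
Check: d/dx[\frac{5 \log{\left(x - \frac{1}{2} \right)}}{4}] = \frac{5}{4 x - 2} = f(x).

An antiderivative is F(x) = \frac{5 \log{\left(x - \frac{1}{2} \right)}}{4}.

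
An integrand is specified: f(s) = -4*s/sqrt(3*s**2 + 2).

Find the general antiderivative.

f matches the chain-rule pattern g'(h)*h' with inner function h(s) = 3*s**2 + 2; substituting u = h(s) collapses the integral.
Check: d/ds[-4*sqrt(3*s**2 + 2)/3] = -4*s/sqrt(3*s**2 + 2) = f(s).

F(s) = -4*sqrt(3*s**2 + 2)/3 + C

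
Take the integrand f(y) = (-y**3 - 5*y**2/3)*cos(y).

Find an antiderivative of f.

An antiderivative is F(y) = -y**3*sin(y) - 5*y**2*sin(y)/3 - 3*y**2*cos(y) + 6*y*sin(y) - 10*y*cos(y)/3 + 10*sin(y)/3 + 6*cos(y).

Whatever form F(y) takes, F'(y) = f(y) is non-negotiable.
Check: d/dy[-y**3*sin(y) - 5*y**2*sin(y)/3 - 3*y**2*cos(y) + 6*y*sin(y) - 10*y*cos(y)/3 + 10*sin(y)/3 + 6*cos(y)] = -y**3*cos(y) - 5*y**2*cos(y)/3, which equals f(y).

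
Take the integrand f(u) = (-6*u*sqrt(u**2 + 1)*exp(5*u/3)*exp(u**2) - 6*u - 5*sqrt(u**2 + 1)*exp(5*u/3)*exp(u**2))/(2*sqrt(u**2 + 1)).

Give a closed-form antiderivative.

For F(u) to be correct the identity F'(u) - f(u) = 0 must hold.
Check: d/du[-3*sqrt(u**2 + 1) - 3*exp(5*u/3)*exp(u**2)/2] = (-6*u*sqrt(u**2 + 1)*exp(5*u/3)*exp(u**2) - 6*u - 5*sqrt(u**2 + 1)*exp(5*u/3)*exp(u**2))/(2*sqrt(u**2 + 1)) = f(u).

An antiderivative is F(u) = -3*sqrt(u**2 + 1) - 3*exp(5*u/3)*exp(u**2)/2.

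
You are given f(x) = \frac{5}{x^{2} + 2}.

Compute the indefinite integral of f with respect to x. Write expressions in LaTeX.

Any candidate F(x) must reproduce f(x) exactly when differentiated.
Check: d/dx[\frac{5 \sqrt{2} \operatorname{atan}{\left(\frac{\sqrt{2} x}{2} \right)}}{2}] = \frac{5}{x^{2} + 2} = f(x).

F(x) = \frac{5 \sqrt{2} \operatorname{atan}{\left(\frac{\sqrt{2} x}{2} \right)}}{2} + C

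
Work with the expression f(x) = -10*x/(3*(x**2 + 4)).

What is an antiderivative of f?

An antiderivative is F(x) = -5*log(x**2/2 + 2)/3.

The substitution u = x**2/2 + 2 works: f is exactly (dF/du)*(du/dx) for that inner function.
Check: d/dx[-5*log(x**2/2 + 2)/3] = -10*x/(3*x**2 + 12), which equals f(x).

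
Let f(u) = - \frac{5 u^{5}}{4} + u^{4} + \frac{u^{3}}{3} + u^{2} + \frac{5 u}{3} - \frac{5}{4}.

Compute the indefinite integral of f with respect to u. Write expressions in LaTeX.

F(u) = - \frac{5 u^{6}}{24} + \frac{u^{5}}{5} + \frac{u^{4}}{12} + \frac{u^{3}}{3} + \frac{5 u^{2}}{6} - \frac{5 u}{4} + C

The integrand splits into summands that can be handled one at a time.
Check: d/du[- \frac{5 u^{6}}{24} + \frac{u^{5}}{5} + \frac{u^{4}}{12} + \frac{u^{3}}{3} + \frac{5 u^{2}}{6} - \frac{5 u}{4}] = - \frac{5 u^{5}}{4} + u^{4} + \frac{u^{3}}{3} + u^{2} + \frac{5 u}{3} - \frac{5}{4} = f(u).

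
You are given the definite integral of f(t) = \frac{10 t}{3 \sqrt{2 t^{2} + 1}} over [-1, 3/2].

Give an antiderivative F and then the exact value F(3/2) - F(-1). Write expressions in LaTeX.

f matches the chain-rule pattern g'(h)*h' with inner function h(t) = 2 t^{2} + 1; substituting u = h(t) collapses the integral.
F(t) = \frac{5 \sqrt{2 t^{2} + 1}}{3} is an antiderivative of f.
Check: d/dt[\frac{5 \sqrt{2 t^{2} + 1}}{3}] = \frac{10 t}{3 \sqrt{2 t^{2} + 1}} = f(t).
F(3/2) = \frac{5 \sqrt{22}}{6}; F(-1) = \frac{5 \sqrt{3}}{3}.
Integral = F(3/2) - F(-1) = - \frac{5 \sqrt{3}}{3} + \frac{5 \sqrt{22}}{6}.

Antiderivative: F(t) = \frac{5 \sqrt{2 t^{2} + 1}}{3}; value = - \frac{5 \sqrt{3}}{3} + \frac{5 \sqrt{22}}{6}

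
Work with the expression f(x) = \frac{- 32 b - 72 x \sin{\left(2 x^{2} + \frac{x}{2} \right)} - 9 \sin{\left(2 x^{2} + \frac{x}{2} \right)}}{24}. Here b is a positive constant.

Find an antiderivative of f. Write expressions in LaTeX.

An antiderivative is F(x) = - \frac{4 b x}{3} + \frac{3 \cos{\left(2 x^{2} + \frac{x}{2} \right)}}{4}.

A candidate is checked by its d/dx: the result must match f(x).
Check: d/dx[- \frac{4 b x}{3} + \frac{3 \cos{\left(2 x^{2} + \frac{x}{2} \right)}}{4}] = - \frac{4 b}{3} - 3 x \sin{\left(2 x^{2} + \frac{x}{2} \right)} - \frac{3 \sin{\left(2 x^{2} + \frac{x}{2} \right)}}{8}, which equals f(x).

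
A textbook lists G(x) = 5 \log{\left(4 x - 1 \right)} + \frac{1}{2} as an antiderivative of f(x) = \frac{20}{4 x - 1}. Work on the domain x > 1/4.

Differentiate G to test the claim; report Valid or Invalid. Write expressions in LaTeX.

Valid - differentiating G returns exactly f.

d/dx[G] = \frac{20}{4 x - 1}
This equals f(x) exactly, so the claim holds.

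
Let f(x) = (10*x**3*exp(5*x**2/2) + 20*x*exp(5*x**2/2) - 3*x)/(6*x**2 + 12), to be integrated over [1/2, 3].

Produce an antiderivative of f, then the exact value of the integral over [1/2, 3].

An antiderivative F(x) passes only if d/dx[F] lands on f(x) exactly.
F(x) = exp(5*x**2/2)/3 - log(2*x**2 + 4)/4 is an antiderivative of f.
Check: d/dx[exp(5*x**2/2)/3 - log(2*x**2 + 4)/4] = (10*x**3*exp(5*x**2/2) + 20*x*exp(5*x**2/2) - 3*x)/(6*x**2 + 12) = f(x).
F(3) = -log(22)/4 + exp(45/2)/3; F(1/2) = -log(9/2)/4 + exp(5/8)/3.
Integral = F(3) - F(1/2) = -log(22)/4 - exp(5/8)/3 + log(9/2)/4 + exp(45/2)/3.

Antiderivative: F(x) = exp(5*x**2/2)/3 - log(2*x**2 + 4)/4; value = -log(22)/4 - exp(5/8)/3 + log(9/2)/4 + exp(45/2)/3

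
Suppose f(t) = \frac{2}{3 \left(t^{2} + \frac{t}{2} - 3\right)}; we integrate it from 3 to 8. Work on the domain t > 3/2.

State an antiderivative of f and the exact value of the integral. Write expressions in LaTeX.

Antiderivative: F(t) = - \frac{4 \left(- \log{\left(t - \frac{3}{2} \right)} + \log{\left(t + 2 \right)}\right)}{21}; value = - \frac{4 \log{\left(10 \right)}}{21} - \frac{4 \log{\left(\frac{3}{2} \right)}}{21} + \frac{4 \log{\left(5 \right)}}{21} + \frac{4 \log{\left(\frac{13}{2} \right)}}{21}

Factor the denominator (3 \left(t + 2\right) \left(2 t - 3\right)) and decompose: f = \frac{8}{21 \left(2 t - 3\right)} - \frac{4}{21 \left(t + 2\right)}; each piece integrates to a log, atan, or power term.
F(t) = - \frac{4 \left(- \log{\left(t - \frac{3}{2} \right)} + \log{\left(t + 2 \right)}\right)}{21} is an antiderivative of f.
Check: d/dt[- \frac{4 \left(- \log{\left(t - \frac{3}{2} \right)} + \log{\left(t + 2 \right)}\right)}{21}] = \frac{4}{6 t^{2} + 3 t - 18}, which equals f(t).
F(8) = - \frac{4 \log{\left(10 \right)}}{21} + \frac{4 \log{\left(\frac{13}{2} \right)}}{21}; F(3) = - \frac{4 \log{\left(5 \right)}}{21} + \frac{4 \log{\left(\frac{3}{2} \right)}}{21}.
Integral = F(8) - F(3) = - \frac{4 \log{\left(10 \right)}}{21} - \frac{4 \log{\left(\frac{3}{2} \right)}}{21} + \frac{4 \log{\left(5 \right)}}{21} + \frac{4 \log{\left(\frac{13}{2} \right)}}{21}.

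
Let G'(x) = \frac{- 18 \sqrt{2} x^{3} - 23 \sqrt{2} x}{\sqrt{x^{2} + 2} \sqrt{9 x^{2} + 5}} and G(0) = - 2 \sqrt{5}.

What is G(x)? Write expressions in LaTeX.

G'(x) has the shape u'v + uv' for u = - 2 \sqrt{\frac{3 x^{2}}{2} + 3} and v = \sqrt{3 x^{2} + \frac{5}{3}} — it is the derivative of the product u*v.
A general antiderivative is - 2 \sqrt{\frac{3 x^{2}}{2} + 3} \sqrt{3 x^{2} + \frac{5}{3}} + C.
The condition gives C = - 2 \sqrt{5} - (- 2 \sqrt{5}) = 0.
So G(x) = - \sqrt{2} \sqrt{x^{2} + 2} \sqrt{9 x^{2} + 5}.
Check: d/dx[- \sqrt{2} \sqrt{x^{2} + 2} \sqrt{9 x^{2} + 5}] = \frac{- 18 \sqrt{2} x^{3} - 23 \sqrt{2} x}{\sqrt{x^{2} + 2} \sqrt{9 x^{2} + 5}} = G'(x).

G(x) = - \sqrt{2} \sqrt{x^{2} + 2} \sqrt{9 x^{2} + 5}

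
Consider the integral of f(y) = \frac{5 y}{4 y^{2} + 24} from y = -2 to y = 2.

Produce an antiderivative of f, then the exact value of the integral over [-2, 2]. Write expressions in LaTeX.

The substitution u = y^{2} + 6 works: f is exactly (dF/du)*(du/dy) for that inner function.
F(y) = \frac{5 \log{\left(y^{2} + 6 \right)}}{8} is an antiderivative of f.
Check: d/dy[\frac{5 \log{\left(y^{2} + 6 \right)}}{8}] = \frac{5 y}{4 y^{2} + 24} = f(y).
F(2) = \frac{5 \log{\left(10 \right)}}{8}; F(-2) = \frac{5 \log{\left(10 \right)}}{8}.
Integral = F(2) - F(-2) = 0.

Antiderivative: F(y) = \frac{5 \log{\left(y^{2} + 6 \right)}}{8}; value = 0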